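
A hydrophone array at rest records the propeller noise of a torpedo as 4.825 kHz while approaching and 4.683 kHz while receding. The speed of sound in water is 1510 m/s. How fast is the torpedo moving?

f₁/f₂ = (v + v_s)/(v − v_s), so v_s = v · (f₁ − f₂)/(f₁ + f₂).
v_s = 1510 × (4.825 − 4.683)/(4.825 + 4.683) = 1510 × 0.142/9.508 ≈ 22.6 m/s.

22.6 m/s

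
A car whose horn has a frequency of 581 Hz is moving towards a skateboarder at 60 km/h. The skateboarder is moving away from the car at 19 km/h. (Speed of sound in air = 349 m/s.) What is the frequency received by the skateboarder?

60 km/h = 16.67 m/s; 19 km/h = 5.278 m/s.
With source approaching and observer receding, f' = f · (v − v_o)/(v − v_s).
f' = 581 × (349 − 5.278)/(349 − 16.67) = 581 × 343.72/332.33 ≈ 601 Hz.

601 Hz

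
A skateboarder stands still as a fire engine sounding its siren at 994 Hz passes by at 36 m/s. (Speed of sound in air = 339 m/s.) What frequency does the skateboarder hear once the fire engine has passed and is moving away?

Receding: f₂ = f · v/(v + v_s) = 994 × 339/375 ≈ 899 Hz.

899 Hz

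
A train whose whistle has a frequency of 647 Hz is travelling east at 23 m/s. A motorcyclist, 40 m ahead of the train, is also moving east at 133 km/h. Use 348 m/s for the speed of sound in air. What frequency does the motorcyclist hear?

133 km/h = 36.94 m/s.
The motorcyclist is ahead, so the train is moving toward it while the motorcyclist is moving away from the train.
General Doppler shift: f' = f · (v − v_o)/(v − v_s).
f' = 647 × (348 − 36.94)/(348 − 23) = 647 × 311.06/325 ≈ 619 Hz.

619 Hz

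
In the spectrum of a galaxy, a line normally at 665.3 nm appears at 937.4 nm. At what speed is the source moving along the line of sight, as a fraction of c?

λ'/λ₀ = 1.4090 > 1 (redshift), so the source is receding.
λ'/λ₀ = √((1 + β)/(1 − β)) for a receding source ⇒ β = (r² − 1)/(r² + 1) with r = λ'/λ₀.
β = (1.9852 − 1)/(1.9852 + 1) ≈ 0.330.

0.330c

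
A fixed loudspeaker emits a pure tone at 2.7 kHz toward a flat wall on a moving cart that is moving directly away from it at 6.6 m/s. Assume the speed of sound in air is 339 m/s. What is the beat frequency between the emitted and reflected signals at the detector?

103 Hz

At the flat wall on a moving cart (a moving observer), f₁ = f₀ · (v − u)/v = 2.7 × 332.4/339 ≈ 2.6474 kHz.
On reflection it acts as a source moving away from the stationary detector: f₂ = f₁ · v/(v + u) = 2.6474 × 339/345.6 ≈ 2.5969 kHz.
Equivalently f₂ = f₀ · (v − u)/(v + u).
Beat frequency (with f₀ = 2700 Hz): |f₂ − f₀| = 2u·f₀/(v + u) = 2 × 6.6 × 2700/345.6 ≈ 103 Hz.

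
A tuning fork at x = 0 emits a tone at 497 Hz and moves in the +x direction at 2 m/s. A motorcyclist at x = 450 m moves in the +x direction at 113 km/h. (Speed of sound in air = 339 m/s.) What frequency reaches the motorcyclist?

454 Hz

113 km/h = 31.39 m/s.
The observer lies on the +x side, so the source is heading toward the observer and the observer is heading away from the source.
Both move, so f' = f · (v − v_o)/(v − v_s).
f' = 497 × (339 − 31.39)/(339 − 2) = 497 × 307.61/337 ≈ 454 Hz.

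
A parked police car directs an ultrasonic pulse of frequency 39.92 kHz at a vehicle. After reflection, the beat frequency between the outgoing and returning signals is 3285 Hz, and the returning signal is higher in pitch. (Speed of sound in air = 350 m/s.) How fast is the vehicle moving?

13.8 m/s

Double Doppler shift off a moving reflector: f₂ = f₀ · (v + u)/(v − u) (u > 0 toward emitter).
Returning signal is higher, so f₂ = f₀ + Δf = 39920 + 3285 = 43205 Hz.
Rearranging, u = v · (f₂ − f₀)/(f₂ + f₀) = 350 × 3285/83125 ≈ 13.8 m/s.
So the vehicle is moving at 13.8 m/s toward the emitter.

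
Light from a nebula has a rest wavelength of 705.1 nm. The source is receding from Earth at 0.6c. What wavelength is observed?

Relativistic Doppler for wavelength: λ' = λ₀ · √((1 + β)/(1 − β)).
λ' = 705.1 × √(1.6000/0.4000) = 705.1 × 2.00000 ≈ 1410.2 nm.

1410.2 nm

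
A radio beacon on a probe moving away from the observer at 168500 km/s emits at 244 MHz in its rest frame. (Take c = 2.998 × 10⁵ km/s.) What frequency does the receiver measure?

β = v/c = 168500/299800 = 0.5620.
Relativistic Doppler for frequency: f' = f₀ · √((1 − β)/(1 + β)).
f' = 244 × √(0.4380/1.5620) = 244 × 0.52951 ≈ 129.2 MHz.

129.2 MHz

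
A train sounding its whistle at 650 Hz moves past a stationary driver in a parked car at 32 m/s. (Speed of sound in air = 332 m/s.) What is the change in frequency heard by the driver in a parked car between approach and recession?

Approaching: f₁ = f · v/(v − v_s) = 650 × 332/300 ≈ 719 Hz.
Receding: f₂ = f · v/(v + v_s) = 650 × 332/364 ≈ 593 Hz.
Drop: f₁ − f₂ = 2f·v·v_s/(v² − v_s²) = 2 × 650 × 332 × 32/(332² − 32²) ≈ 126 Hz.

126 Hz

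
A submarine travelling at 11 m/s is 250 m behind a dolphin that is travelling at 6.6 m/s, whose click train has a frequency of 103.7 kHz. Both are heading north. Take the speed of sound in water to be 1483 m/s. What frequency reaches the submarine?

The submarine is behind, so the dolphin is moving away from it while the submarine is moving toward the dolphin.
With source receding and observer approaching, f' = f · (v + v_o)/(v + v_s).
f' = 103.7 × (1483 + 11)/(1483 + 6.6) = 103.7 × 1494/1489.6 ≈ 104.0 kHz.

104.0 kHz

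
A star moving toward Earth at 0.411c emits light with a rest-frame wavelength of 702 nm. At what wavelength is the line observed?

453.6 nm

Relativistic Doppler for wavelength: λ' = λ₀ · √((1 − β)/(1 + β)).
λ' = 702 × √(0.5890/1.4110) = 702 × 0.64609 ≈ 453.6 nm.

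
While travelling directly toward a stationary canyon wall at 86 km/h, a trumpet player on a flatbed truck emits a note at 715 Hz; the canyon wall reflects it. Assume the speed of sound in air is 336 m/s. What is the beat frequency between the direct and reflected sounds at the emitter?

109 Hz

86 km/h = 23.89 m/s.
The canyon wall receives the sound from a moving source: f₁ = f₀ · v/(v − v_e) = 715 × 336/312.11 ≈ 769.7 Hz.
On the return leg the trumpet player on a flatbed truck is a moving observer: f₂ = f₁ · (v + v_e)/v = 769.7 × 359.89/336 ≈ 824.5 Hz.
Equivalently f₂ = f₀ · (v + v_e)/(v − v_e).
Beat against the emitted tone: |f₂ − f₀| = 2v_e·f₀/(v − v_e) = 2 × 23.89 × 715/312.11 ≈ 109 Hz.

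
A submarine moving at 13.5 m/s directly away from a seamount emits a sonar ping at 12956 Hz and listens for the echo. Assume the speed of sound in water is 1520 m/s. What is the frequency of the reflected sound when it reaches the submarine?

12728 Hz

The seamount receives the sound from a moving source: f₁ = f₀ · v/(v + v_e) = 12956 × 1520/1533.5 ≈ 12842 Hz.
On the return leg the submarine is a moving observer: f₂ = f₁ · (v − v_e)/v = 12842 × 1506.5/1520 ≈ 12728 Hz.
Equivalently f₂ = f₀ · (v − v_e)/(v + v_e).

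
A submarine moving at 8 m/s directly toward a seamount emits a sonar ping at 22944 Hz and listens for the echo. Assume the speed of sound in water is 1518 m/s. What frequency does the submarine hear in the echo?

The seamount receives the sound from a moving source: f₁ = f₀ · v/(v − v_e) = 22944 × 1518/1510 ≈ 23066 Hz.
On the return leg the submarine is a moving observer: f₂ = f₁ · (v + v_e)/v = 23066 × 1526/1518 ≈ 23187 Hz.

23187 Hz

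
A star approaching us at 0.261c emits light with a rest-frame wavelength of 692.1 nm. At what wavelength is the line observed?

Relativistic Doppler for wavelength: λ' = λ₀ · √((1 − β)/(1 + β)).
λ' = 692.1 × √(0.7390/1.2610) = 692.1 × 0.76553 ≈ 529.8 nm.

529.8 nm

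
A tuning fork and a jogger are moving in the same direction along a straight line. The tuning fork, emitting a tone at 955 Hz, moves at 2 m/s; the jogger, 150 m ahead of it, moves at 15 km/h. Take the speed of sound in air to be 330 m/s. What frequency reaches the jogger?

15 km/h = 4.167 m/s.
The jogger is ahead, so the tuning fork is moving toward it while the jogger is moving away from the tuning fork.
General Doppler shift: f' = f · (v − v_o)/(v − v_s).
f' = 955 × (330 − 4.167)/(330 − 2) = 955 × 325.83/328 ≈ 949 Hz.

949 Hz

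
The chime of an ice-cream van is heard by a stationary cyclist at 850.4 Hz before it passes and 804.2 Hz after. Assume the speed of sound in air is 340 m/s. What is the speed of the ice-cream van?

f₁/f₂ = (v + v_s)/(v − v_s), so v_s = v · (f₁ − f₂)/(f₁ + f₂).
v_s = 340 × (850.4 − 804.2)/(850.4 + 804.2) = 340 × 46.2/1654.6 ≈ 9.5 m/s.

9.5 m/s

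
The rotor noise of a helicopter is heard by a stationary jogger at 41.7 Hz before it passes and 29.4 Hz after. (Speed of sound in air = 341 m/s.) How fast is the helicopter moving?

59 m/s

f₁/f₂ = (v + v_s)/(v − v_s), so v_s = v · (f₁ − f₂)/(f₁ + f₂).
v_s = 341 × (41.7 − 29.4)/(41.7 + 29.4) = 341 × 12.3/71.1 ≈ 59 m/s.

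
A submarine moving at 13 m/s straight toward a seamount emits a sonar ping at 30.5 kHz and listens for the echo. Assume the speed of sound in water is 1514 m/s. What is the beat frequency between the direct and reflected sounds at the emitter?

528 Hz

The seamount receives the sound from a moving source: f₁ = f₀ · v/(v − v_e) = 30.5 × 1514/1501 ≈ 30.764 kHz.
On the return leg the submarine is a moving observer: f₂ = f₁ · (v + v_e)/v = 30.764 × 1527/1514 ≈ 31.028 kHz.
Equivalently f₂ = f₀ · (v + v_e)/(v − v_e).
Beat against the emitted tone (with f₀ = 30500 Hz): |f₂ − f₀| = 2v_e·f₀/(v − v_e) = 2 × 13 × 30500/1501 ≈ 528 Hz.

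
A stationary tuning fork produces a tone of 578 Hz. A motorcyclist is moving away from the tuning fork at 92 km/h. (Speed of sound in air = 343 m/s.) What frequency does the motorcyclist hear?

92 km/h = 25.56 m/s.
Only the observer moves, away from the source, so f' = f · (v − v_o)/v.
f' = 578 × (343 − 25.56)/343 = 578 × 317.44/343 ≈ 535 Hz.

535 Hz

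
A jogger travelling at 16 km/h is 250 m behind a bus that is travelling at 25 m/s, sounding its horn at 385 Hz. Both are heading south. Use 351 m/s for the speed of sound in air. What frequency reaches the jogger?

16 km/h = 4.444 m/s.
The jogger is behind, so the bus is moving away from it while the jogger is moving toward the bus.
Both move, so f' = f · (v + v_o)/(v + v_s).
f' = 385 × (351 + 4.444)/(351 + 25) = 385 × 355.44/376 ≈ 364 Hz.

364 Hz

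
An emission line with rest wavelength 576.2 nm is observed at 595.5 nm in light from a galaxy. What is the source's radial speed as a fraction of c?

λ'/λ₀ = 1.0335 > 1 (redshift), so the source is receding.
λ'/λ₀ = √((1 + β)/(1 − β)) for a receding source ⇒ β = (r² − 1)/(r² + 1) with r = λ'/λ₀.
β = (1.0681 − 1)/(1.0681 + 1) ≈ 0.033.

0.033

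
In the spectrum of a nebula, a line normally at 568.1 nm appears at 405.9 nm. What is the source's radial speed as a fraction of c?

λ'/λ₀ = 0.7145 < 1 (blueshift), so the source is approaching.
λ'/λ₀ = √((1 − β)/(1 + β)) for an approaching source ⇒ β = (1 − r²)/(1 + r²) with r = λ'/λ₀.
β = (1 − 0.5105)/(1 + 0.5105) ≈ 0.324.

0.324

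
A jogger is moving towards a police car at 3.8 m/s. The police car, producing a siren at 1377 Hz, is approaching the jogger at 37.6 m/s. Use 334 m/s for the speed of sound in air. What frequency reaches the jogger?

Both move, so f' = f · (v + v_o)/(v − v_s).
f' = 1377 × (334 + 3.8)/(334 − 37.6) = 1377 × 337.8/296.4 ≈ 1569 Hz.

1569 Hz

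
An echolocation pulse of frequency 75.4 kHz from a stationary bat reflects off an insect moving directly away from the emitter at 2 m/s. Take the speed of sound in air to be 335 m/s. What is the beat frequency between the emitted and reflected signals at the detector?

895 Hz

The insect first receives the wave as a moving observer: f₁ = f₀ · (v − u)/v = 75.4 × (335 − 2)/335 ≈ 74.950 kHz.
On reflection it acts as a source moving away from the stationary detector: f₂ = f₁ · v/(v + u) = 74.950 × 335/337 ≈ 74.505 kHz.
Equivalently f₂ = f₀ · (v − u)/(v + u).
Beat frequency (with f₀ = 75400 Hz): |f₂ − f₀| = 2u·f₀/(v + u) = 2 × 2 × 75400/337 ≈ 895 Hz.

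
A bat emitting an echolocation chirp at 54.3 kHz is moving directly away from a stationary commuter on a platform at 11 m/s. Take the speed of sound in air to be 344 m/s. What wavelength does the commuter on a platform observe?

Only the source moves, away from the listener, so f' = f · v/(v + v_s).
f' = 54.3 × 344/(344 + 11) ≈ 52.6 kHz.
λ' = v/f' = 344/52617.5 ≈ 6.54 mm.

6.54 mm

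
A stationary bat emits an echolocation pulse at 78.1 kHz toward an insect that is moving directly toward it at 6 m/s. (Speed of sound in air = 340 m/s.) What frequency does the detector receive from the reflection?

At the insect (a moving observer), f₁ = f₀ · (v + u)/v = 78.1 × 346/340 ≈ 79.5 kHz.
On reflection it acts as a source moving toward the stationary detector: f₂ = f₁ · v/(v − u) = 79.5 × 340/334 ≈ 80.9 kHz.
Equivalently f₂ = f₀ · (v + u)/(v − u).

80.9 kHz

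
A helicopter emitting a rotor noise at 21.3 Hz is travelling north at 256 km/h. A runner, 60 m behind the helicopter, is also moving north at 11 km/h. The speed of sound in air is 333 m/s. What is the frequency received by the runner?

17.7 Hz

256 km/h = 71.11 m/s; 11 km/h = 3.056 m/s.
The runner is behind, so the helicopter is moving away from it while the runner is moving toward the helicopter.
With source receding and observer approaching, f' = f · (v + v_o)/(v + v_s).
f' = 21.3 × (333 + 3.056)/(333 + 71.11) = 21.3 × 336.06/404.11 ≈ 17.7 Hz.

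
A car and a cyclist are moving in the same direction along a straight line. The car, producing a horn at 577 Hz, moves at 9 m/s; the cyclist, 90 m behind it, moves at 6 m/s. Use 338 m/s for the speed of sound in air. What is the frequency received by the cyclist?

572 Hz

The cyclist is behind, so the car is moving away from it while the cyclist is moving toward the car.
General Doppler shift: f' = f · (v + v_o)/(v + v_s).
f' = 577 × (338 + 6)/(338 + 9) = 577 × 344/347 ≈ 572 Hz.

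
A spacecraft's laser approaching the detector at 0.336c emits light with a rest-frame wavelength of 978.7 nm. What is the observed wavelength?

690.0 nm

Relativistic Doppler for wavelength: λ' = λ₀ · √((1 − β)/(1 + β)).
λ' = 978.7 × √(0.6640/1.3360) = 978.7 × 0.70499 ≈ 690.0 nm.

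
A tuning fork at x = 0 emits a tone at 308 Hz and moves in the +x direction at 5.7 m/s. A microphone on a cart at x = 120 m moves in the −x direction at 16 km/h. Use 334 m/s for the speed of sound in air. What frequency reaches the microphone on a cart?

318 Hz

16 km/h = 4.444 m/s.
The observer lies on the +x side, so the source is heading toward the observer and the observer is heading toward the source.
With source approaching and observer approaching, f' = f · (v + v_o)/(v − v_s).
f' = 308 × (334 + 4.444)/(334 − 5.7) = 308 × 338.44/328.3 ≈ 318 Hz.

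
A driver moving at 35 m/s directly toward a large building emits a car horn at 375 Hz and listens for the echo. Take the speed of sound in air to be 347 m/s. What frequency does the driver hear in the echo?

The large building receives the sound from a moving source: f₁ = f₀ · v/(v − v_e) = 375 × 347/312 ≈ 417 Hz.
On the return leg the driver is a moving observer: f₂ = f₁ · (v + v_e)/v = 417 × 382/347 ≈ 459 Hz.

459 Hz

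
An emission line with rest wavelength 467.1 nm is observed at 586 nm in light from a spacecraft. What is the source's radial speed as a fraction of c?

0.223

λ'/λ₀ = 1.2545 > 1 (redshift), so the source is receding.
λ'/λ₀ = √((1 + β)/(1 − β)) for a receding source ⇒ β = (r² − 1)/(r² + 1) with r = λ'/λ₀.
β = (1.5739 − 1)/(1.5739 + 1) ≈ 0.223.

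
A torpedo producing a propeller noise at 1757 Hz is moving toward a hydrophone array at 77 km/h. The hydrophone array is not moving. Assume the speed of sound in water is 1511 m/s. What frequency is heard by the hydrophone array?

77 km/h = 21.39 m/s.
Moving source, stationary observer: f' = f · v/(v − v_s) since the source is approaching.
f' = 1757 × 1511/(1511 − 21.39) = 1757 × 1511/1490 ≈ 1782 Hz.

1782 Hz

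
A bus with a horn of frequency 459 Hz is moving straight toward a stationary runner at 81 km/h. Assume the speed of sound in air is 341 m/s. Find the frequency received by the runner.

491 Hz

81 km/h = 22.5 m/s.
With the source moving toward a stationary observer, f' = f · v/(v − v_s).
f' = 459 × 341/(341 − 22.5) = 459 × 341/318.5 ≈ 491 Hz.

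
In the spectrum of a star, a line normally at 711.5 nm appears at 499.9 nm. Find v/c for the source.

0.339c

λ'/λ₀ = 0.7026 < 1 (blueshift), so the source is approaching.
λ'/λ₀ = √((1 − β)/(1 + β)) for an approaching source ⇒ β = (1 − r²)/(1 + r²) with r = λ'/λ₀.
β = (1 − 0.4936)/(1 + 0.4936) ≈ 0.339.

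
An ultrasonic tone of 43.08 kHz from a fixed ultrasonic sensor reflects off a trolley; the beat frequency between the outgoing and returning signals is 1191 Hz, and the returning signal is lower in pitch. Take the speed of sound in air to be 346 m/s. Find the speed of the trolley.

Double Doppler shift off a moving reflector: f₂ = f₀ · (v + u)/(v − u) (u > 0 toward emitter).
Returning signal is lower, so f₂ = f₀ − Δf = 43080 − 1191 = 41889 Hz.
Rearranging, u = v · (f₂ − f₀)/(f₂ + f₀) = 346 × -1191/84969 ≈ -4.8 m/s.
So the trolley is moving at 4.8 m/s away from the emitter.

4.8 m/s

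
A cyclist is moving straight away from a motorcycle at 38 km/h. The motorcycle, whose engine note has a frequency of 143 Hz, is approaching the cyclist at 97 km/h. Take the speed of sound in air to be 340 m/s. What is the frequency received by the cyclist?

150 Hz

97 km/h = 26.94 m/s; 38 km/h = 10.56 m/s.
With source approaching and observer receding, f' = f · (v − v_o)/(v − v_s).
f' = 143 × (340 − 10.56)/(340 − 26.94) = 143 × 329.44/313.06 ≈ 150 Hz.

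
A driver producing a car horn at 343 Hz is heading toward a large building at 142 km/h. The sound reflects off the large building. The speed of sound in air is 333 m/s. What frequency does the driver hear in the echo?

435 Hz

142 km/h = 39.44 m/s.
The large building receives the sound from a moving source: f₁ = f₀ · v/(v − v_e) = 343 × 333/293.56 ≈ 389 Hz.
On the return leg the driver is a moving observer: f₂ = f₁ · (v + v_e)/v = 389 × 372.44/333 ≈ 435 Hz.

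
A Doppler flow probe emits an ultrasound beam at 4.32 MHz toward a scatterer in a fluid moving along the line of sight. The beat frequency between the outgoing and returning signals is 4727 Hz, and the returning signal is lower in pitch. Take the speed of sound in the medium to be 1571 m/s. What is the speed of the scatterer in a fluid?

Double Doppler shift off a moving reflector: f₂ = f₀ · (v + u)/(v − u) (u > 0 toward emitter).
Returning signal is lower, so f₂ = f₀ − Δf = 4320000 − 4727 = 4315273 Hz.
Rearranging, u = v · (f₂ − f₀)/(f₂ + f₀) = 1571 × -4727/8635273 ≈ -0.86 m/s.
So the scatterer in a fluid is moving at 0.86 m/s away from the emitter.

0.86 m/s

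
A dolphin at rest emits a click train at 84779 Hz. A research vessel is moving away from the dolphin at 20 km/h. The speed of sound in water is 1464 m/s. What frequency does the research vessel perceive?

84457 Hz

20 km/h = 5.556 m/s.
Moving observer, stationary source: f' = f · (v − v_o)/v.
f' = 84779 × (1464 − 5.556)/1464 = 84779 × 1458.4/1464 ≈ 84457 Hz.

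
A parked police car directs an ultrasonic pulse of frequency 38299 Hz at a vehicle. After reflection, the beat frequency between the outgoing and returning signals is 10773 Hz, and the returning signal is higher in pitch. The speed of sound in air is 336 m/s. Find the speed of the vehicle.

Double Doppler shift off a moving reflector: f₂ = f₀ · (v + u)/(v − u) (u > 0 toward emitter).
Returning signal is higher, so f₂ = f₀ + Δf = 38299 + 10773 = 49072 Hz.
Rearranging, u = v · (f₂ − f₀)/(f₂ + f₀) = 336 × 10773/87371 ≈ 41 m/s.
So the vehicle is moving at 41 m/s toward the emitter.

41 m/s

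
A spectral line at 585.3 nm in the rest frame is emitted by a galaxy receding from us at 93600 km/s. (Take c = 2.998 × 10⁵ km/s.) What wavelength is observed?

808.4 nm

β = v/c = 93600/299800 = 0.3122.
Relativistic Doppler for wavelength: λ' = λ₀ · √((1 + β)/(1 − β)).
λ' = 585.3 × √(1.3122/0.6878) = 585.3 × 1.38125 ≈ 808.4 nm.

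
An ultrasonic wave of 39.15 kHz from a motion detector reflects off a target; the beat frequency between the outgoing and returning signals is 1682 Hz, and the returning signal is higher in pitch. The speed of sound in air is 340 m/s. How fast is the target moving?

Double Doppler shift off a moving reflector: f₂ = f₀ · (v + u)/(v − u) (u > 0 toward emitter).
Returning signal is higher, so f₂ = f₀ + Δf = 39150 + 1682 = 40832 Hz.
Rearranging, u = v · (f₂ − f₀)/(f₂ + f₀) = 340 × 1682/79982 ≈ 7.2 m/s.
So the target is moving at 7.2 m/s toward the emitter.

7.2 m/s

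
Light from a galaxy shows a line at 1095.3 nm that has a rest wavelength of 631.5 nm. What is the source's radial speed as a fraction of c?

0.501c

λ'/λ₀ = 1.7344 > 1 (redshift), so the source is receding.
λ'/λ₀ = √((1 + β)/(1 − β)) for a receding source ⇒ β = (r² − 1)/(r² + 1) with r = λ'/λ₀.
β = (3.0083 − 1)/(3.0083 + 1) ≈ 0.501.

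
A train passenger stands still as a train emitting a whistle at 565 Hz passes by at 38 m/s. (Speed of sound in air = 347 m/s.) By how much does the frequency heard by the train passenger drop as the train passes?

125 Hz

Approaching: f₁ = f · v/(v − v_s) = 565 × 347/309 ≈ 634 Hz.
Receding: f₂ = f · v/(v + v_s) = 565 × 347/385 ≈ 509 Hz.
Drop: f₁ − f₂ = 2f·v·v_s/(v² − v_s²) = 2 × 565 × 347 × 38/(347² − 38²) ≈ 125 Hz.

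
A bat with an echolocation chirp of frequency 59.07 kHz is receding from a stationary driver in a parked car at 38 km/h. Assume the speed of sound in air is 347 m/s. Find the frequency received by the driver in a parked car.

57.3 kHz

38 km/h = 10.56 m/s.
Moving source, stationary observer: f' = f · v/(v + v_s) since the source is receding.
f' = 59.07 × 347/(347 + 10.56) = 59.07 × 347/357.6 ≈ 57.3 kHz.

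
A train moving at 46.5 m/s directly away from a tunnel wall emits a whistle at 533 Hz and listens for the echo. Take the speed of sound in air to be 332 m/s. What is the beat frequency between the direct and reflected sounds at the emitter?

The tunnel wall receives the sound from a moving source: f₁ = f₀ · v/(v + v_e) = 533 × 332/378.5 ≈ 467.5 Hz.
On the return leg the train is a moving observer: f₂ = f₁ · (v − v_e)/v = 467.5 × 285.5/332 ≈ 402.0 Hz.
Beat against the emitted tone: |f₂ − f₀| = 2v_e·f₀/(v + v_e) = 2 × 46.5 × 533/378.5 ≈ 131 Hz.

131 Hz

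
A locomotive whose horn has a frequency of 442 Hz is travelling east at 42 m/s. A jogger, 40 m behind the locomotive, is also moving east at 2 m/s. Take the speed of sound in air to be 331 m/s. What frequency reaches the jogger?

395 Hz

The jogger is behind, so the locomotive is moving away from it while the jogger is moving toward the locomotive.
With source receding and observer approaching, f' = f · (v + v_o)/(v + v_s).
f' = 442 × (331 + 2)/(331 + 42) = 442 × 333/373 ≈ 395 Hz.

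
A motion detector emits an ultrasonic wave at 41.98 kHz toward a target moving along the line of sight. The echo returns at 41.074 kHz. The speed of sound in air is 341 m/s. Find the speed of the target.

Double Doppler shift off a moving reflector: f₂ = f₀ · (v + u)/(v − u) (u > 0 toward emitter).
Rearranging, u = v · (f₂ − f₀)/(f₂ + f₀) = 341 × -0.906/83.054 ≈ -3.7 m/s.
So the target is moving at 3.7 m/s away from the emitter.

3.7 m/s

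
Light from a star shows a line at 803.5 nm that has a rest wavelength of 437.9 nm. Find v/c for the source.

0.542c

λ'/λ₀ = 1.8349 > 1 (redshift), so the source is receding.
λ'/λ₀ = √((1 + β)/(1 − β)) for a receding source ⇒ β = (r² − 1)/(r² + 1) with r = λ'/λ₀.
β = (3.3668 − 1)/(3.3668 + 1) ≈ 0.542.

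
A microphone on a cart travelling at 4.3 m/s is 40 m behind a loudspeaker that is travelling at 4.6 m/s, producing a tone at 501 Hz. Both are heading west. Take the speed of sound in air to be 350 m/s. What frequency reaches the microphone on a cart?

The microphone on a cart is behind, so the loudspeaker is moving away from it while the microphone on a cart is moving toward the loudspeaker.
With source receding and observer approaching, f' = f · (v + v_o)/(v + v_s).
f' = 501 × (350 + 4.3)/(350 + 4.6) = 501 × 354.3/354.6 ≈ 501 Hz.

501 Hz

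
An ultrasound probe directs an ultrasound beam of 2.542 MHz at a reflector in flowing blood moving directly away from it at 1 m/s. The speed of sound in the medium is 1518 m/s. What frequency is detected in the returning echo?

The reflector in flowing blood first receives the wave as a moving observer: f₁ = f₀ · (v − u)/v = 2.542 × (1518 − 1)/1518 ≈ 2.540 MHz.
On reflection it acts as a source moving away from the stationary detector: f₂ = f₁ · v/(v + u) = 2.540 × 1518/1519 ≈ 2.539 MHz.

2.539 MHz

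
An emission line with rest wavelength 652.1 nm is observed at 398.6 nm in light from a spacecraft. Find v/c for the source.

λ'/λ₀ = 0.6113 < 1 (blueshift), so the source is approaching.
λ'/λ₀ = √((1 − β)/(1 + β)) for an approaching source ⇒ β = (1 − r²)/(1 + r²) with r = λ'/λ₀.
β = (1 − 0.3736)/(1 + 0.3736) ≈ 0.456.

0.456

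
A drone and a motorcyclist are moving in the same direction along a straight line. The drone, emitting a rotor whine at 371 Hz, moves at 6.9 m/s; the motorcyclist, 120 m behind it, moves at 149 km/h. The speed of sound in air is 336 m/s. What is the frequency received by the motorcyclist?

408 Hz

149 km/h = 41.39 m/s.
The motorcyclist is behind, so the drone is moving away from it while the motorcyclist is moving toward the drone.
General Doppler shift: f' = f · (v + v_o)/(v + v_s).
f' = 371 × (336 + 41.39)/(336 + 6.9) = 371 × 377.39/342.9 ≈ 408 Hz.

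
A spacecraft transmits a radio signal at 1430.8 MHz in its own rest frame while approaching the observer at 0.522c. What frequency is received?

2553.1 MHz

Relativistic Doppler for frequency: f' = f₀ · √((1 + β)/(1 − β)).
f' = 1430.8 × √(1.5220/0.4780) = 1430.8 × 1.78440 ≈ 2553.1 MHz.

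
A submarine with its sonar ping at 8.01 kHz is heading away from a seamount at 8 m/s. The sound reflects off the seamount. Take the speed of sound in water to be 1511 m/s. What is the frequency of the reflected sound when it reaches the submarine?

The seamount receives the sound from a moving source: f₁ = f₀ · v/(v + v_e) = 8.01 × 1511/1519 ≈ 7.97 kHz.
On the return leg the submarine is a moving observer: f₂ = f₁ · (v − v_e)/v = 7.97 × 1503/1511 ≈ 7.93 kHz.
Equivalently f₂ = f₀ · (v − v_e)/(v + v_e).

7.93 kHz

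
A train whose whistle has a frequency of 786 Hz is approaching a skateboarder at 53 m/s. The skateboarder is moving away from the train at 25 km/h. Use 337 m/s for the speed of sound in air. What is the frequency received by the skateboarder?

25 km/h = 6.944 m/s.
With source approaching and observer receding, f' = f · (v − v_o)/(v − v_s).
f' = 786 × (337 − 6.944)/(337 − 53) = 786 × 330.06/284 ≈ 913 Hz.

913 Hz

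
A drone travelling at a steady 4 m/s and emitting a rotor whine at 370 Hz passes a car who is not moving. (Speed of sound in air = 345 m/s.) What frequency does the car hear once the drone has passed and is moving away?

366 Hz

Receding: f₂ = f · v/(v + v_s) = 370 × 345/349 ≈ 366 Hz.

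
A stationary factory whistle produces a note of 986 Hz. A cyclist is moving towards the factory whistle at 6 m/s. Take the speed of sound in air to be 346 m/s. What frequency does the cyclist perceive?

1003 Hz

Moving observer, stationary source: f' = f · (v + v_o)/v.
f' = 986 × (346 + 6)/346 = 986 × 352/346 ≈ 1003 Hz.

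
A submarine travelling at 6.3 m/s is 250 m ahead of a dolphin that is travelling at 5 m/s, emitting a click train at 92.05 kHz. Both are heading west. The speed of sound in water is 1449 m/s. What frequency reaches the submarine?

The submarine is ahead, so the dolphin is moving toward it while the submarine is moving away from the dolphin.
With source approaching and observer receding, f' = f · (v − v_o)/(v − v_s).
f' = 92.05 × (1449 − 6.3)/(1449 − 5) = 92.05 × 1442.7/1444 ≈ 92.0 kHz.

92.0 kHz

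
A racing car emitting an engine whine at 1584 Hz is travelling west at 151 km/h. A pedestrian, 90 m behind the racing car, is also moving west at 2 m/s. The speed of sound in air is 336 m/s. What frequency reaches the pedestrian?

151 km/h = 41.94 m/s.
The pedestrian is behind, so the racing car is moving away from it while the pedestrian is moving toward the racing car.
Both move, so f' = f · (v + v_o)/(v + v_s).
f' = 1584 × (336 + 2)/(336 + 41.94) = 1584 × 338/377.94 ≈ 1417 Hz.

1417 Hz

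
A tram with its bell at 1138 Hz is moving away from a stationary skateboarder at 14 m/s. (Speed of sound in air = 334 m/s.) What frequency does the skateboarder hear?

Moving source, stationary observer: f' = f · v/(v + v_s) since the source is receding.
f' = 1138 × 334/(334 + 14) = 1138 × 334/348 ≈ 1092 Hz.

1092 Hz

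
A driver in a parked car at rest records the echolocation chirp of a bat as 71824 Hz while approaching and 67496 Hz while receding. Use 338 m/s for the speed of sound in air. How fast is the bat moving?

f₁/f₂ = (v + v_s)/(v − v_s), so v_s = v · (f₁ − f₂)/(f₁ + f₂).
v_s = 338 × (71824 − 67496)/(71824 + 67496) = 338 × 4328/139320 ≈ 10.5 m/s.

10.5 m/s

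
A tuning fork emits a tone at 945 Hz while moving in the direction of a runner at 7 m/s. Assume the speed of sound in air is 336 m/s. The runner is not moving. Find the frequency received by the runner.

With the source moving toward a stationary observer, f' = f · v/(v − v_s).
f' = 945 × 336/(336 − 7) = 945 × 336/329 ≈ 965 Hz.

965 Hz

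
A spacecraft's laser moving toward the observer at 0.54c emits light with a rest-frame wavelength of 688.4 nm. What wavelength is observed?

376.2 nm

Relativistic Doppler for wavelength: λ' = λ₀ · √((1 − β)/(1 + β)).
λ' = 688.4 × √(0.4600/1.5400) = 688.4 × 0.54654 ≈ 376.2 nm.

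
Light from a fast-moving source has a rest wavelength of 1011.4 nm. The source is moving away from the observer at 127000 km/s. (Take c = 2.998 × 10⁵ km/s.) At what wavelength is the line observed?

β = v/c = 127000/299800 = 0.4236.
Relativistic Doppler for wavelength: λ' = λ₀ · √((1 + β)/(1 − β)).
λ' = 1011.4 × √(1.4236/0.5764) = 1011.4 × 1.57159 ≈ 1589.5 nm.

1589.5 nm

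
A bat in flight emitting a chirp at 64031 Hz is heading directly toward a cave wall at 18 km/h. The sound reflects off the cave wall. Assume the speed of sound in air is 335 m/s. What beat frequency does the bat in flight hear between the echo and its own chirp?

1940 Hz

18 km/h = 5 m/s.
The cave wall receives the sound from a moving source: f₁ = f₀ · v/(v − v_e) = 64031 × 335/330 ≈ 65001 Hz.
On the return leg the bat in flight is a moving observer: f₂ = f₁ · (v + v_e)/v = 65001 × 340/335 ≈ 65971 Hz.
Equivalently f₂ = f₀ · (v + v_e)/(v − v_e).
Beat against the emitted tone: |f₂ − f₀| = 2v_e·f₀/(v − v_e) = 2 × 5 × 64031/330 ≈ 1940 Hz.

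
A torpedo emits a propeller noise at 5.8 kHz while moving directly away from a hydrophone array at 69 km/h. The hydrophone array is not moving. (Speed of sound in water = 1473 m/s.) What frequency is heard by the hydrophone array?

5.73 kHz

69 km/h = 19.17 m/s.
With the source moving away from a stationary observer, f' = f · v/(v + v_s).
f' = 5.8 × 1473/(1473 + 19.17) = 5.8 × 1473/1492 ≈ 5.73 kHz.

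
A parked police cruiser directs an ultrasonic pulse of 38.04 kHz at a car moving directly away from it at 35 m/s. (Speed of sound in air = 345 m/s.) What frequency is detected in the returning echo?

The car first receives the wave as a moving observer: f₁ = f₀ · (v − u)/v = 38.04 × (345 − 35)/345 ≈ 34.2 kHz.
The reflection then acts as a moving source: f₂ = f₁ · v/(v + u) ≈ 31.0 kHz.

31.0 kHz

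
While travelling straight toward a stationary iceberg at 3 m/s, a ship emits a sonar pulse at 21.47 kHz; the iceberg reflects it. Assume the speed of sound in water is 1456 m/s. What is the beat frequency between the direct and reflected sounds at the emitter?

The iceberg receives the sound from a moving source: f₁ = f₀ · v/(v − v_e) = 21.47 × 1456/1453 ≈ 21.5143 kHz.
On the return leg the ship is a moving observer: f₂ = f₁ · (v + v_e)/v = 21.5143 × 1459/1456 ≈ 21.5587 kHz.
Beat against the emitted tone (with f₀ = 21470 Hz): |f₂ − f₀| = 2v_e·f₀/(v − v_e) = 2 × 3 × 21470/1453 ≈ 89 Hz.

89 Hz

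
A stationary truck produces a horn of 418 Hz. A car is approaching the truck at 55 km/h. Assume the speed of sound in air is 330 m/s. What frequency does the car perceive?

437 Hz

55 km/h = 15.28 m/s.
Moving observer, stationary source: f' = f · (v + v_o)/v.
f' = 418 × (330 + 15.28)/330 = 418 × 345.28/330 ≈ 437 Hz.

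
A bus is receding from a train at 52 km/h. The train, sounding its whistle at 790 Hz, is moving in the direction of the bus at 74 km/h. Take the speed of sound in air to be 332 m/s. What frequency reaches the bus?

806 Hz

74 km/h = 20.56 m/s; 52 km/h = 14.44 m/s.
General Doppler shift: f' = f · (v − v_o)/(v − v_s).
f' = 790 × (332 − 14.44)/(332 − 20.56) = 790 × 317.56/311.44 ≈ 806 Hz.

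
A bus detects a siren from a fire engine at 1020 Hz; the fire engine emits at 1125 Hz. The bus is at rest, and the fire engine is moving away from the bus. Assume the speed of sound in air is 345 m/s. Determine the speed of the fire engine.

f' = f · v/(v + v_s) ⇒ v_s = v · |1 − f/f'|.
v_s = 345 × |1 − 1125/1020| = 345 × 0.1029 ≈ 36 m/s.

36 m/s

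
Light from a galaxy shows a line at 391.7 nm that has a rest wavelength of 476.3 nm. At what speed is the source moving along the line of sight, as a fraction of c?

0.193

λ'/λ₀ = 0.8224 < 1 (blueshift), so the source is approaching.
λ'/λ₀ = √((1 − β)/(1 + β)) for an approaching source ⇒ β = (1 − r²)/(1 + r²) with r = λ'/λ₀.
β = (1 − 0.6763)/(1 + 0.6763) ≈ 0.193.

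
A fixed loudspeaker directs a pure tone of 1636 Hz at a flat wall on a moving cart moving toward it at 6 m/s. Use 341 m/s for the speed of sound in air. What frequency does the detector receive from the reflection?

The flat wall on a moving cart first receives the wave as a moving observer: f₁ = f₀ · (v + u)/v = 1636 × (341 + 6)/341 ≈ 1665 Hz.
The reflection then acts as a moving source: f₂ = f₁ · v/(v − u) ≈ 1695 Hz.

1695 Hz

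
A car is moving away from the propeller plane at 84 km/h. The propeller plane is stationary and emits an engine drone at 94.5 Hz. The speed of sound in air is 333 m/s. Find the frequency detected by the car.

84 km/h = 23.33 m/s.
Moving observer, stationary source: f' = f · (v − v_o)/v.
f' = 94.5 × (333 − 23.33)/333 = 94.5 × 309.67/333 ≈ 88 Hz.

88 Hz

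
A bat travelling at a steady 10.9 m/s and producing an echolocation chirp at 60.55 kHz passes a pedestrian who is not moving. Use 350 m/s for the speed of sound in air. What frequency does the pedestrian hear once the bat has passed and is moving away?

58.7 kHz

Receding: f₂ = f · v/(v + v_s) = 60.55 × 350/360.9 ≈ 58.7 kHz.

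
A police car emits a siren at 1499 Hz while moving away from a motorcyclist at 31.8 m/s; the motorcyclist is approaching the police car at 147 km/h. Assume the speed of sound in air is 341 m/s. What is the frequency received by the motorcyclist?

147 km/h = 40.83 m/s.
With source receding and observer approaching, f' = f · (v + v_o)/(v + v_s).
f' = 1499 × (341 + 40.83)/(341 + 31.8) = 1499 × 381.83/372.8 ≈ 1535 Hz.

1535 Hz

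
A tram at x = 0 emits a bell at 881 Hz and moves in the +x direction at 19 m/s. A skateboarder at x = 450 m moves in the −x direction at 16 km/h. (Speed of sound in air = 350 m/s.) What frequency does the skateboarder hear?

943 Hz

16 km/h = 4.444 m/s.
The observer lies on the +x side, so the source is heading toward the observer and the observer is heading toward the source.
With source approaching and observer approaching, f' = f · (v + v_o)/(v − v_s).
f' = 881 × (350 + 4.444)/(350 − 19) = 881 × 354.44/331 ≈ 943 Hz.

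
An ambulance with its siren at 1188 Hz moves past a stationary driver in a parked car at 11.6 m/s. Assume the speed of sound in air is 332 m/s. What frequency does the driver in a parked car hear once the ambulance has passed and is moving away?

1148 Hz

Receding: f₂ = f · v/(v + v_s) = 1188 × 332/343.6 ≈ 1148 Hz.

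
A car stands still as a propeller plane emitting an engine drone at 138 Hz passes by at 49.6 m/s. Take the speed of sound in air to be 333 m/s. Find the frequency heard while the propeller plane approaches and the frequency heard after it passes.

162 Hz approaching; 120 Hz receding

Approaching: f₁ = f · v/(v − v_s) = 138 × 333/283.4 ≈ 162 Hz.
Receding: f₂ = f · v/(v + v_s) = 138 × 333/382.6 ≈ 120 Hz.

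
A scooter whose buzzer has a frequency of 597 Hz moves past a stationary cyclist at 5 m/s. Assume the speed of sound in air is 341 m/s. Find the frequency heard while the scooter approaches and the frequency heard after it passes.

Approaching: f₁ = f · v/(v − v_s) = 597 × 341/336 ≈ 606 Hz.
Receding: f₂ = f · v/(v + v_s) = 597 × 341/346 ≈ 588 Hz.

606 Hz approaching; 588 Hz receding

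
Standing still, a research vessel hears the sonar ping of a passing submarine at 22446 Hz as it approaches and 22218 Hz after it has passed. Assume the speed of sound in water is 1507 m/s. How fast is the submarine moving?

f₁/f₂ = (v + v_s)/(v − v_s), so v_s = v · (f₁ − f₂)/(f₁ + f₂).
v_s = 1507 × (22446 − 22218)/(22446 + 22218) = 1507 × 228/44664 ≈ 7.7 m/s.

7.7 m/s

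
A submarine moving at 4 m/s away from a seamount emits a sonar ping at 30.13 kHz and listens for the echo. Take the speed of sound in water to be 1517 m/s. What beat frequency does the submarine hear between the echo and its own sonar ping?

158 Hz

The seamount receives the sound from a moving source: f₁ = f₀ · v/(v + v_e) = 30.13 × 1517/1521 ≈ 30.0508 kHz.
On the return leg the submarine is a moving observer: f₂ = f₁ · (v − v_e)/v = 30.0508 × 1513/1517 ≈ 29.9715 kHz.
Equivalently f₂ = f₀ · (v − v_e)/(v + v_e).
Beat against the emitted tone (with f₀ = 30130 Hz): |f₂ − f₀| = 2v_e·f₀/(v + v_e) = 2 × 4 × 30130/1521 ≈ 158 Hz.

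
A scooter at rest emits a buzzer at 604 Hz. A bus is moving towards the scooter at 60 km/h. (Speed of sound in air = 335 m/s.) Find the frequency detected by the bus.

60 km/h = 16.67 m/s.
Moving observer, stationary source: f' = f · (v + v_o)/v.
f' = 604 × (335 + 16.67)/335 = 604 × 351.67/335 ≈ 634 Hz.

634 Hz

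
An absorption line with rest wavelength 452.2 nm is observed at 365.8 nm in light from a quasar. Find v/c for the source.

0.209

λ'/λ₀ = 0.8089 < 1 (blueshift), so the source is approaching.
λ'/λ₀ = √((1 − β)/(1 + β)) for an approaching source ⇒ β = (1 − r²)/(1 + r²) with r = λ'/λ₀.
β = (1 − 0.6544)/(1 + 0.6544) ≈ 0.209.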